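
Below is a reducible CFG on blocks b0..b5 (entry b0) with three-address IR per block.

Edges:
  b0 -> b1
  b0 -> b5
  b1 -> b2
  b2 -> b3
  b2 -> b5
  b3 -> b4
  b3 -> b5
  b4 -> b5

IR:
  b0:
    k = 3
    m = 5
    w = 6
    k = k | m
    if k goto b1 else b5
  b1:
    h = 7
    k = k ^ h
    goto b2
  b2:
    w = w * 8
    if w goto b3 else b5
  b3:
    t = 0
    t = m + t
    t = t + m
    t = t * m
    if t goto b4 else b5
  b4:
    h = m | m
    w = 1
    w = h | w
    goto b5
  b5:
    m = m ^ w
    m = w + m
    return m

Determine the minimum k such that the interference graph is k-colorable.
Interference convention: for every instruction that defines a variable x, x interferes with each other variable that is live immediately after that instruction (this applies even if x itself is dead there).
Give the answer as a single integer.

Answer: 4

Working:
def/use:
  b0 def {k,m,w} use ∅
  b1 def {h,k} use {k}
  b2 def {w} use {w}
  b3 def {t} use {m}
  b4 def {h,w} use {m}
  b5 def {m} use {m,w}

Live sets:
  b0 li=∅ lo={k,m,w}
  b1 li={k,m,w} lo={m,w}
  b2 li={m,w} lo={m,w}
  b3 li={m,w} lo={m,w}
  b4 li={m} lo={m,w}
  b5 li={m,w} lo=∅

Conflict graph:
  h — {k,m,w}
  k — {h,m,w}
  m — {h,k,t,w}
  t — {m,w}
  w — {h,k,m,t}

Colouring:
  lower bound: {h,k,m,w} mutually conflict ⇒ χ ≥ 4
  4-colouring: R0={m}  R1={w}  R2={h,t}  R3={k}
  χ = 4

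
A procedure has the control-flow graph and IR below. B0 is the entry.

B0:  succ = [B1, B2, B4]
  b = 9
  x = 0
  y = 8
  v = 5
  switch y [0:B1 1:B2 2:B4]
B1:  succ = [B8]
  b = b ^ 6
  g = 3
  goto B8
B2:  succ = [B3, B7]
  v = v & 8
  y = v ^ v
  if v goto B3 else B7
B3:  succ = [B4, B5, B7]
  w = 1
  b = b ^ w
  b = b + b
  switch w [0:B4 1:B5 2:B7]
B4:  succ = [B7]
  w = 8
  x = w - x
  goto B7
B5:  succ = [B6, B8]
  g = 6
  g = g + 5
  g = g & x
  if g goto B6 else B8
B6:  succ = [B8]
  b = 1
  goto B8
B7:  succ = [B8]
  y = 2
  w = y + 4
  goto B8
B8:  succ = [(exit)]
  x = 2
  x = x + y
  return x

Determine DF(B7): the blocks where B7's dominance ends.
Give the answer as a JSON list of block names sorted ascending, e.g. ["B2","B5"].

idom tree: B1←B0 B2←B0 B3←B2 B4←B0 B5←B3 B6←B5 B7←B0 B8←B0
Join-block Dom:
  B4: preds {B0,B3}: {B0} ∩ {B0,B2,B3} = {B0}; idom=B0
  B7: preds {B2,B3,B4}: {B0,B2} ∩ {B0,B2,B3} ∩ {B0,B4} = {B0}; idom=B0
  B8: preds {B1,B5,B6,B7}: {B0,B1} ∩ {B0,B2,B3,B5} ∩ {B0,B2,B3,B5,B6} ∩ {B0,B7} = {B0}; idom=B0

DF walk-up:
  join B4 pred B0: · stop@B0
  join B4 pred B3: B3→B2 stop@B0
  join B7 pred B2: B2 stop@B0
  join B7 pred B3: B3→B2 stop@B0
  join B7 pred B4: B4 stop@B0
  join B8 pred B1: B1 stop@B0
  join B8 pred B5: B5→B3→B2 stop@B0
  join B8 pred B6: B6→B5→B3→B2 stop@B0
  join B8 pred B7: B7 stop@B0
  DF(B0)=∅
  DF(B1)={B8}
  DF(B2)={B4,B7,B8}
  DF(B3)={B4,B7,B8}
  DF(B4)={B7}
  DF(B5)={B8}
  DF(B6)={B8}
  DF(B7)={B8}
  DF(B8)=∅

DF(B7) = ["B8"]

Answer: ["B8"]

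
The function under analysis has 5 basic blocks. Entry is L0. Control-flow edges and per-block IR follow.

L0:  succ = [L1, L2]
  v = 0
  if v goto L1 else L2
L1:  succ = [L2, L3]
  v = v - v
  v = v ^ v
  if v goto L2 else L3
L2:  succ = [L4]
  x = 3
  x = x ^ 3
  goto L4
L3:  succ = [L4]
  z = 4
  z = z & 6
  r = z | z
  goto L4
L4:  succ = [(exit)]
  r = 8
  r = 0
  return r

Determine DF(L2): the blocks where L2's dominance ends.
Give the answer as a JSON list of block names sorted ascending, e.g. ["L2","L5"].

Answer: ["L4"]

Analysis:
idom tree: L1←L0 L2←L0 L3←L1 L4←L0
Join-block Dom:
  L2: preds {L0,L1}: {L0} ∩ {L0,L1} = {L0}; idom=L0
  L4: preds {L2,L3}: {L0,L2} ∩ {L0,L1,L3} = {L0}; idom=L0

DF derivation:
  join L2 pred L0: · stop@L0
  join L2 pred L1: L1 stop@L0
  join L4 pred L2: L2 stop@L0
  join L4 pred L3: L3→L1 stop@L0
  L0 → ∅
  L1 → {L2,L4}
  L2 → {L4}
  L3 → {L4}
  L4 → ∅

DF(L2) = ["L4"]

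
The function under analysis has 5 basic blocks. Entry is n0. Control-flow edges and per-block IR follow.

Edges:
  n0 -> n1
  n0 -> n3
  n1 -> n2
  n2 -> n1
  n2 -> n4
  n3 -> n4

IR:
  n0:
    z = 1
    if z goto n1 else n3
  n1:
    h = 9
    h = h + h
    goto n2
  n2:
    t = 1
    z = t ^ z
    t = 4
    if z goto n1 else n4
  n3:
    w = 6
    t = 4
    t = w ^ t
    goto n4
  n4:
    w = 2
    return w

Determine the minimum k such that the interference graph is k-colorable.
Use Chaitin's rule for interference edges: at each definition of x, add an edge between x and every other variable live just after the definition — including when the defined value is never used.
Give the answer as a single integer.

Answer: 2

Derivation:
Block summaries:
  n0: def={z} ue=∅
  n1: def={h} ue=∅
  n2: def={t,z} ue={z}
  n3: def={t,w} ue=∅
  n4: def={w} ue=∅

Live sets:
  n0: in=∅ out={z}
  n1: in={z} out={z}
  n2: in={z} out={z}
  n3: in=∅ out=∅
  n4: in=∅ out=∅

Conflict graph:
  h — {z}
  t — {w,z}
  w — {t}
  z — {h,t}

Chromatic number:
  lower bound: {h,z} mutually conflict ⇒ χ ≥ 2
  assign h→c0 t→c0 w→c1 z→c1 — no edge inside a register ⇒ χ ≤ 2
  χ = 2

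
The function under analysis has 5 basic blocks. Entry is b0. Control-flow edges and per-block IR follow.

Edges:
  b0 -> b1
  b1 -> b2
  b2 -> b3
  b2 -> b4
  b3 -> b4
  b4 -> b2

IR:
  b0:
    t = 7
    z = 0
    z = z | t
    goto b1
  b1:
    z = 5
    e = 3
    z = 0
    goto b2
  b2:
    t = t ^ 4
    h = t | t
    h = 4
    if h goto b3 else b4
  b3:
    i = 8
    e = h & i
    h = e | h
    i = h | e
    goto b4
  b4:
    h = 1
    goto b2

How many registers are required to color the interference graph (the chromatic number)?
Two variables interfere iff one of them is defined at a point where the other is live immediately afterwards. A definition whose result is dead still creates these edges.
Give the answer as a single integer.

Block summaries:
  b0: {t,z} / ∅
  b1: {e,z} / ∅
  b2: {h,t} / {t}
  b3: {e,h,i} / {h}
  b4: {h} / ∅

Live sets:
  live b0: ∅→{t}
  live b1: {t}→{t}
  live b2: {t}→{h,t}
  live b3: {h,t}→{t}
  live b4: {t}→{t}

Interference:
  e: {h,t}
  h: {e,i,t}
  i: {h,t}
  t: {e,h,i,z}
  z: {t}

Registers:
  lower bound: {e,h,t} mutually conflict ⇒ χ ≥ 3
  3-colouring: c0={t}  c1={h,z}  c2={e,i}
  χ = 3

Answer: 3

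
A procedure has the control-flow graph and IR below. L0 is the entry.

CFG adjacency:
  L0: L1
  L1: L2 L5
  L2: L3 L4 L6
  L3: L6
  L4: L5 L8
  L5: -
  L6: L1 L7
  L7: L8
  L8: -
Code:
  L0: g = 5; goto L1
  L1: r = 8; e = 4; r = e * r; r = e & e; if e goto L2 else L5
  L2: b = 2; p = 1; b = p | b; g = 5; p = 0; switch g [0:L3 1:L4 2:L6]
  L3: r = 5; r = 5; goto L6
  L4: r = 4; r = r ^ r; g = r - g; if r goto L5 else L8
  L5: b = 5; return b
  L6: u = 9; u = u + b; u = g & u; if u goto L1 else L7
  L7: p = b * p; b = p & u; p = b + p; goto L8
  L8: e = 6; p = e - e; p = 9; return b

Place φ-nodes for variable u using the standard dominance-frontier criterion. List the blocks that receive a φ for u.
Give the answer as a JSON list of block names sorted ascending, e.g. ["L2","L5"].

Answer: ["L1", "L8"]

Working:
idom tree: L1←L0 L2←L1 L3←L2 L4←L2 L5←L1 L6←L2 L7←L6 L8←L2
Join-block Dom:
  L1: preds {L0,L6}: {L0} ∩ {L0,L1,L2,L6} = {L0}; idom=L0
  L5: preds {L1,L4}: {L0,L1} ∩ {L0,L1,L2,L4} = {L0,L1}; idom=L1
  L6: preds {L2,L3}: {L0,L1,L2} ∩ {L0,L1,L2,L3} = {L0,L1,L2}; idom=L2
  L8: preds {L4,L7}: {L0,L1,L2,L4} ∩ {L0,L1,L2,L6,L7} = {L0,L1,L2}; idom=L2

Frontier:
  join L1 pred L0: · stop@L0
  join L1 pred L6: L6→L2→L1 stop@L0
  join L5 pred L1: · stop@L1
  join L5 pred L4: L4→L2 stop@L1
  join L6 pred L2: · stop@L2
  join L6 pred L3: L3 stop@L2
  join L8 pred L4: L4 stop@L2
  join L8 pred L7: L7→L6 stop@L2
  L0 → ∅
  L1 → {L1}
  L2 → {L1,L5}
  L3 → {L6}
  L4 → {L5,L8}
  L5 → ∅
  L6 → {L1,L8}
  L7 → {L8}
  L8 → ∅

φ for u: defs {L6}
  DF⁺ = {L1,L8}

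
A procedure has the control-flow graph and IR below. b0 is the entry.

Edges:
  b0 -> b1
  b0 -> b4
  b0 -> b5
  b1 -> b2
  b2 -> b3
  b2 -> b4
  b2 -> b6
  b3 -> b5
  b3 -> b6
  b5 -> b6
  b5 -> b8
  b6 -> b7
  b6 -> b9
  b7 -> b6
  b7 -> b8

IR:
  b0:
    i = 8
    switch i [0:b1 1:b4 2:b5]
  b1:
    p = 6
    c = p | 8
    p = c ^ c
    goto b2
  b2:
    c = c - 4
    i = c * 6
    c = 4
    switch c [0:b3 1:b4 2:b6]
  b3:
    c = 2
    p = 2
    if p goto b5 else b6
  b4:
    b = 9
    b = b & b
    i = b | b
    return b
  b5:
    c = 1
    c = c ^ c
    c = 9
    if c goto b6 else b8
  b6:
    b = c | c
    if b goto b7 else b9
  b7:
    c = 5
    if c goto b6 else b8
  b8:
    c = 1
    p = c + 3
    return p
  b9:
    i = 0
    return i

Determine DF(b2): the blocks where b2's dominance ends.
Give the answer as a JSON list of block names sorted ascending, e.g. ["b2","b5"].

Answer: ["b4", "b5", "b6"]

Working:
idom tree: b1←b0 b2←b1 b3←b2 b4←b0 b5←b0 b6←b0 b7←b6 b8←b0 b9←b6
Dom at joins:
  b4: preds {b0,b2}: {b0} ∩ {b0,b1,b2} = {b0}; idom=b0
  b5: preds {b0,b3}: {b0} ∩ {b0,b1,b2,b3} = {b0}; idom=b0
  b6: preds {b2,b3,b5,b7}: {b0,b1,b2} ∩ {b0,b1,b2,b3} ∩ {b0,b5} ∩ {b0,b6,b7} = {b0}; idom=b0
  b8: preds {b5,b7}: {b0,b5} ∩ {b0,b6,b7} = {b0}; idom=b0

Frontier:
  b4←b0: walk · to b0
  b4←b2: walk b2→b1 to b0
  b5←b0: walk · to b0
  b5←b3: walk b3→b2→b1 to b0
  b6←b2: walk b2→b1 to b0
  b6←b3: walk b3→b2→b1 to b0
  b6←b5: walk b5 to b0
  b6←b7: walk b7→b6 to b0
  b8←b5: walk b5 to b0
  b8←b7: walk b7→b6 to b0
  b0 → ∅
  b1 → {b4,b5,b6}
  b2 → {b4,b5,b6}
  b3 → {b5,b6}
  b4 → ∅
  b5 → {b6,b8}
  b6 → {b6,b8}
  b7 → {b6,b8}
  b8 → ∅
  b9 → ∅

DF(b2) = ["b4", "b5", "b6"]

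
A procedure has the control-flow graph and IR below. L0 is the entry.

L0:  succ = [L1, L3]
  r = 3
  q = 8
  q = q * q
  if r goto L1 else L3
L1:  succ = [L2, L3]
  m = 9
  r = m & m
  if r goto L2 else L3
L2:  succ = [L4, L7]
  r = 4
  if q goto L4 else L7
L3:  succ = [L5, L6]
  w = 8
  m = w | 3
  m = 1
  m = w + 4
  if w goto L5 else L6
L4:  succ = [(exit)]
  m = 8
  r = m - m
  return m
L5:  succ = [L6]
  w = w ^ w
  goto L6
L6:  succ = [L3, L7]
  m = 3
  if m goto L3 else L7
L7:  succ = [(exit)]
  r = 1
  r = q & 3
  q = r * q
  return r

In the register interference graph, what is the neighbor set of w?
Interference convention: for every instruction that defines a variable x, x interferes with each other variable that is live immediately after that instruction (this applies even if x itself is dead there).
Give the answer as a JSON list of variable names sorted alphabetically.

Answer: ["m", "q"]

Derivation:
Per-block:
  L0: {q,r} / ∅
  L1: {m,r} / ∅
  L2: {r} / {q}
  L3: {m,w} / ∅
  L4: {m,r} / ∅
  L5: {w} / {w}
  L6: {m} / ∅
  L7: {q,r} / {q}

Live sets:
  L0: in=∅ out={q}
  L1: in={q} out={q}
  L2: in={q} out={q}
  L3: in={q} out={q,w}
  L4: in=∅ out=∅
  L5: in={q,w} out={q}
  L6: in={q} out={q}
  L7: in={q} out=∅

Interference:
  m↔{q,r,w}
  q↔{m,r,w}
  r↔{m,q}
  w↔{m,q}

N(w) = ["m", "q"]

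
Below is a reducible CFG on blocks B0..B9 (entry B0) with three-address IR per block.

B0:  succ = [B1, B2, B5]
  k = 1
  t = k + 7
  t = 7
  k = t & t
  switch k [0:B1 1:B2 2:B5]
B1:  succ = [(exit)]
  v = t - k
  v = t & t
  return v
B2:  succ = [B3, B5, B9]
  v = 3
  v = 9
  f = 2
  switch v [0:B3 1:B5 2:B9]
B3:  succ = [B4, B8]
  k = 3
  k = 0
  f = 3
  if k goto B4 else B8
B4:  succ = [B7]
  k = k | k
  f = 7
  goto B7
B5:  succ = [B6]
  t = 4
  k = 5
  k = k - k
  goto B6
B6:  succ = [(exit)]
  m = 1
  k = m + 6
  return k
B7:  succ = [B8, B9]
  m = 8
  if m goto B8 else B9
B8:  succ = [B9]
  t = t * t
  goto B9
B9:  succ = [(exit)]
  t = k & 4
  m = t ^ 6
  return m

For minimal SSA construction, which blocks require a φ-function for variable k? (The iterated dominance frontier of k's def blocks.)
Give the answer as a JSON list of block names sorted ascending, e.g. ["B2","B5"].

Answer: ["B8", "B9"]

Working:
idom tree: B1←B0 B2←B0 B3←B2 B4←B3 B5←B0 B6←B5 B7←B4 B8←B3 B9←B2
Dom at joins:
  B5: preds {B0,B2}: {B0} ∩ {B0,B2} = {B0}; idom=B0
  B8: preds {B3,B7}: {B0,B2,B3} ∩ {B0,B2,B3,B4,B7} = {B0,B2,B3}; idom=B3
  B9: preds {B2,B7,B8}: {B0,B2} ∩ {B0,B2,B3,B4,B7} ∩ {B0,B2,B3,B8} = {B0,B2}; idom=B2

Frontier:
  join B5 pred B0: · stop@B0
  join B5 pred B2: B2 stop@B0
  join B8 pred B3: · stop@B3
  join B8 pred B7: B7→B4 stop@B3
  join B9 pred B2: · stop@B2
  join B9 pred B7: B7→B4→B3 stop@B2
  join B9 pred B8: B8→B3 stop@B2
  B0 → ∅
  B1 → ∅
  B2 → {B5}
  B3 → {B9}
  B4 → {B8,B9}
  B5 → ∅
  B6 → ∅
  B7 → {B8,B9}
  B8 → {B9}
  B9 → ∅

φ for k: defs {B0,B3,B4,B5,B6}
  DF⁺ = {B8,B9}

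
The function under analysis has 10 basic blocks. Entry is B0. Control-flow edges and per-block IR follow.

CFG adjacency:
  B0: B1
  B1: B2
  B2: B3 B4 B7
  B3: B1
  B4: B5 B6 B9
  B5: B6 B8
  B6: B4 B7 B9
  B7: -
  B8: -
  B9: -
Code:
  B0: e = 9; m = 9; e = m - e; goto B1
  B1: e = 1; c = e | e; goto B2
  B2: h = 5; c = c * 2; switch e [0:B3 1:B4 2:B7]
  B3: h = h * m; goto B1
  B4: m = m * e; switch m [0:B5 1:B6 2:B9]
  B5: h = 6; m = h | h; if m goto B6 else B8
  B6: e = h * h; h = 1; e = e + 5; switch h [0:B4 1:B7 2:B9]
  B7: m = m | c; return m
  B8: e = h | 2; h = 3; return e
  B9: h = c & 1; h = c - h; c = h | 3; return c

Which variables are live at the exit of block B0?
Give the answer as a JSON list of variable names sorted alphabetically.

Answer: ["m"]

Working:
Per-block:
  B0 def {e,m} use ∅
  B1 def {c,e} use ∅
  B2 def {c,h} use {c,e}
  B3 def {h} use {h,m}
  B4 def {m} use {e,m}
  B5 def {h,m} use ∅
  B6 def {e,h} use {h}
  B7 def {m} use {c,m}
  B8 def {e,h} use {h}
  B9 def {c,h} use {c}

Live sets:
  B0 li=∅ lo={m}
  B1 li={m} lo={c,e,m}
  B2 li={c,e,m} lo={c,e,h,m}
  B3 li={h,m} lo={m}
  B4 li={c,e,h,m} lo={c,h,m}
  B5 li={c} lo={c,h,m}
  B6 li={c,h,m} lo={c,e,h,m}
  B7 li={c,m} lo=∅
  B8 li={h} lo=∅
  B9 li={c} lo=∅

live-out(B0) = ["m"]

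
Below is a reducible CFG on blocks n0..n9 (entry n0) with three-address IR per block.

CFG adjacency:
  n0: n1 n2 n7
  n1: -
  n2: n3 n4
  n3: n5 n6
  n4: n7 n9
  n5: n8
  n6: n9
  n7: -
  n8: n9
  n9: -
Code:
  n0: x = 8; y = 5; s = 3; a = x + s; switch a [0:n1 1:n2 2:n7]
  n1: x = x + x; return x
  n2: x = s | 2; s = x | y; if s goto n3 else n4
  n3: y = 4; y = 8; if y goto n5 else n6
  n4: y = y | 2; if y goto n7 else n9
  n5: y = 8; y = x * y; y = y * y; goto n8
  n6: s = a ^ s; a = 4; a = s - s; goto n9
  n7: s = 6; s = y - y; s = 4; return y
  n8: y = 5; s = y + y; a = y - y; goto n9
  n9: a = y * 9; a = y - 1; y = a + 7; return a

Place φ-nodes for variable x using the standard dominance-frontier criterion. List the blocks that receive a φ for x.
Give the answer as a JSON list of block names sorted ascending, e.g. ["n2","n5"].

idom tree: n1←n0 n2←n0 n3←n2 n4←n2 n5←n3 n6←n3 n7←n0 n8←n5 n9←n2
Dom at joins:
  n7: preds {n0,n4}: {n0} ∩ {n0,n2,n4} = {n0}; idom=n0
  n9: preds {n4,n6,n8}: {n0,n2,n4} ∩ {n0,n2,n3,n6} ∩ {n0,n2,n3,n5,n8} = {n0,n2}; idom=n2

Frontier:
  n7←n0: walk · to n0
  n7←n4: walk n4→n2 to n0
  n9←n4: walk n4 to n2
  n9←n6: walk n6→n3 to n2
  n9←n8: walk n8→n5→n3 to n2
  n0: DF=∅
  n1: DF=∅
  n2: DF={n7}
  n3: DF={n9}
  n4: DF={n7,n9}
  n5: DF={n9}
  n6: DF={n9}
  n7: DF=∅
  n8: DF={n9}
  n9: DF=∅

φ for x: defs {n0,n1,n2}
  DF⁺ = {n7}

Answer: ["n7"]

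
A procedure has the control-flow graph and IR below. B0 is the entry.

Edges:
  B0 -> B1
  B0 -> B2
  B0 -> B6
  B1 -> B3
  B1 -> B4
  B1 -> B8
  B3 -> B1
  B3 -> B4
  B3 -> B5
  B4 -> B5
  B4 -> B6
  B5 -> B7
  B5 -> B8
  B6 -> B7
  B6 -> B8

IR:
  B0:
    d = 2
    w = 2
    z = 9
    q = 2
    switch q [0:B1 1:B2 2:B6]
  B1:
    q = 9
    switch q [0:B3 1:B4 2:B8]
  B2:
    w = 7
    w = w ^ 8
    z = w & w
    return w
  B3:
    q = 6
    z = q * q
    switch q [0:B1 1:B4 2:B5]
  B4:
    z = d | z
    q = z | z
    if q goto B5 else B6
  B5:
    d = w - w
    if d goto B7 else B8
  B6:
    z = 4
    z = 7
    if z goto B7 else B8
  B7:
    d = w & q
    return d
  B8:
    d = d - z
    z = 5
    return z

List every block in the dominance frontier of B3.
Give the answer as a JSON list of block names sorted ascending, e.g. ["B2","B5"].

idom tree: B1←B0 B2←B0 B3←B1 B4←B1 B5←B1 B6←B0 B7←B0 B8←B0
Join-block Dom:
  B1: preds {B0,B3}: {B0} ∩ {B0,B1,B3} = {B0}; idom=B0
  B4: preds {B1,B3}: {B0,B1} ∩ {B0,B1,B3} = {B0,B1}; idom=B1
  B5: preds {B3,B4}: {B0,B1,B3} ∩ {B0,B1,B4} = {B0,B1}; idom=B1
  B6: preds {B0,B4}: {B0} ∩ {B0,B1,B4} = {B0}; idom=B0
  B7: preds {B5,B6}: {B0,B1,B5} ∩ {B0,B6} = {B0}; idom=B0
  B8: preds {B1,B5,B6}: {B0,B1} ∩ {B0,B1,B5} ∩ {B0,B6} = {B0}; idom=B0

DF walk-up:
  B1←B0: walk · to B0
  B1←B3: walk B3→B1 to B0
  B4←B1: walk · to B1
  B4←B3: walk B3 to B1
  B5←B3: walk B3 to B1
  B5←B4: walk B4 to B1
  B6←B0: walk · to B0
  B6←B4: walk B4→B1 to B0
  B7←B5: walk B5→B1 to B0
  B7←B6: walk B6 to B0
  B8←B1: walk B1 to B0
  B8←B5: walk B5→B1 to B0
  B8←B6: walk B6 to B0
  B0 → ∅
  B1 → {B1,B6,B7,B8}
  B2 → ∅
  B3 → {B1,B4,B5}
  B4 → {B5,B6}
  B5 → {B7,B8}
  B6 → {B7,B8}
  B7 → ∅
  B8 → ∅

DF(B3) = ["B1", "B4", "B5"]

Answer: ["B1", "B4", "B5"]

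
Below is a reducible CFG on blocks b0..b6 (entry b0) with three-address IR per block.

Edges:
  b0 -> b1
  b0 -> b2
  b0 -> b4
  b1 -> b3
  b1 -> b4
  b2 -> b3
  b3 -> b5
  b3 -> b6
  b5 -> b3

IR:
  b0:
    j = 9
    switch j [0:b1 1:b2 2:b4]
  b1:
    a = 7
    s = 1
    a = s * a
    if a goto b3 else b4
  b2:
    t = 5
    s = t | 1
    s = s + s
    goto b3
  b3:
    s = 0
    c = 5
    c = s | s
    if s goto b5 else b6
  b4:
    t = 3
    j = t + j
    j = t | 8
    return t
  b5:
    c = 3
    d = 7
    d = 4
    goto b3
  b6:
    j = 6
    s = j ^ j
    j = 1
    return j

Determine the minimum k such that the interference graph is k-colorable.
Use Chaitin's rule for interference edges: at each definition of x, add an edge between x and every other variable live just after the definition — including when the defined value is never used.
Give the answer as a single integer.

Per-block:
  b0: def={j} ue=∅
  b1: def={a,s} ue=∅
  b2: def={s,t} ue=∅
  b3: def={c,s} ue=∅
  b4: def={j,t} ue={j}
  b5: def={c,d} ue=∅
  b6: def={j,s} ue=∅

Live sets:
  live b0: ∅→{j}
  live b1: {j}→{j}
  live b2: ∅→∅
  live b3: ∅→∅
  live b4: {j}→∅
  live b5: ∅→∅
  live b6: ∅→∅

Conflict graph:
  a↔{j,s}
  c↔{s}
  d↔∅
  j↔{a,s,t}
  s↔{a,c,j}
  t↔{j}

Chromatic number:
  {a,j,s} pairwise interfere (3-clique) ⇒ χ ≥ 3
  3-colouring: R0={c,d,j}  R1={s,t}  R2={a}
  χ = 3

Answer: 3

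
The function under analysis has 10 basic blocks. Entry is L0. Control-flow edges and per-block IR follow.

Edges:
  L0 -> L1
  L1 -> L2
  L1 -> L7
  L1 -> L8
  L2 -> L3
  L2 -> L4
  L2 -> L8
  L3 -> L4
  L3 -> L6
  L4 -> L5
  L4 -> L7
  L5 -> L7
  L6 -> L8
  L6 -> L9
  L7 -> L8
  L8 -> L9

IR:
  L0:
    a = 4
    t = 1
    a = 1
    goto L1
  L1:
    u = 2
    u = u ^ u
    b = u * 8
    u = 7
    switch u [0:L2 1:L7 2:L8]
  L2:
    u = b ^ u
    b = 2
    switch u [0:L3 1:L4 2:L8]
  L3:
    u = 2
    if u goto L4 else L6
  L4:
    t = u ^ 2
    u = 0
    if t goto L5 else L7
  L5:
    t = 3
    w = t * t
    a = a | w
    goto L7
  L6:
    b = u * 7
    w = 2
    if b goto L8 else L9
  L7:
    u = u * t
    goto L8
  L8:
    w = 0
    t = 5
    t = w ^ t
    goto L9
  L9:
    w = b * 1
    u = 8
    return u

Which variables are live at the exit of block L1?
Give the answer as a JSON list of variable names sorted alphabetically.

def/use:
  L0 def {a,t} use ∅
  L1 def {b,u} use ∅
  L2 def {b,u} use {b,u}
  L3 def {u} use ∅
  L4 def {t,u} use {u}
  L5 def {a,t,w} use {a}
  L6 def {b,w} use {u}
  L7 def {u} use {t,u}
  L8 def {t,w} use ∅
  L9 def {u,w} use {b}

Backward fixpoint:
  L0 li=∅ lo={a,t}
  L1 li={a,t} lo={a,b,t,u}
  L2 li={a,b,u} lo={a,b,u}
  L3 li={a,b} lo={a,b,u}
  L4 li={a,b,u} lo={a,b,t,u}
  L5 li={a,b,u} lo={b,t,u}
  L6 li={u} lo={b}
  L7 li={b,t,u} lo={b}
  L8 li={b} lo={b}
  L9 li={b} lo=∅

live-out(L1) = ["a", "b", "t", "u"]

Answer: ["a", "b", "t", "u"]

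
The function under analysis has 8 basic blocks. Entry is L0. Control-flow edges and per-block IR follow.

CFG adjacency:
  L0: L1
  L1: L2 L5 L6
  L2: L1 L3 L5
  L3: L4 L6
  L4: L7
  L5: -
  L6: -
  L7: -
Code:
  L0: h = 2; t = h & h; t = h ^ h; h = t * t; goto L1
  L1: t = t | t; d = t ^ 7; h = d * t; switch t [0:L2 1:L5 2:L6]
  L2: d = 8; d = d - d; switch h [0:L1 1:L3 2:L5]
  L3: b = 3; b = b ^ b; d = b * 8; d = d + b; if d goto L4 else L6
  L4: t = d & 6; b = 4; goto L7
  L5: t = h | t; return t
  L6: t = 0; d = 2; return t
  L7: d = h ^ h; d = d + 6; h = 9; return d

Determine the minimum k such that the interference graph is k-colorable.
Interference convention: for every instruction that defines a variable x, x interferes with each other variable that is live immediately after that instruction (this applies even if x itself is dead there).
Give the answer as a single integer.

Block summaries:
  L0 def {h,t} use ∅
  L1 def {d,h,t} use {t}
  L2 def {d} use {h}
  L3 def {b,d} use ∅
  L4 def {b,t} use {d}
  L5 def {t} use {h,t}
  L6 def {d,t} use ∅
  L7 def {d,h} use {h}

Backward fixpoint:
  L0 li=∅ lo={t}
  L1 li={t} lo={h,t}
  L2 li={h,t} lo={h,t}
  L3 li={h} lo={d,h}
  L4 li={d,h} lo={h}
  L5 li={h,t} lo=∅
  L6 li=∅ lo=∅
  L7 li={h} lo=∅

Interference:
  b: {d,h}
  d: {b,h,t}
  h: {b,d,t}
  t: {d,h}

Chromatic number:
  clique {b,d,h} ⇒ need ≥ 3
  assign b→R2 d→R0 h→R1 t→R2 — no edge inside a register ⇒ χ ≤ 3
  χ = 3

Answer: 3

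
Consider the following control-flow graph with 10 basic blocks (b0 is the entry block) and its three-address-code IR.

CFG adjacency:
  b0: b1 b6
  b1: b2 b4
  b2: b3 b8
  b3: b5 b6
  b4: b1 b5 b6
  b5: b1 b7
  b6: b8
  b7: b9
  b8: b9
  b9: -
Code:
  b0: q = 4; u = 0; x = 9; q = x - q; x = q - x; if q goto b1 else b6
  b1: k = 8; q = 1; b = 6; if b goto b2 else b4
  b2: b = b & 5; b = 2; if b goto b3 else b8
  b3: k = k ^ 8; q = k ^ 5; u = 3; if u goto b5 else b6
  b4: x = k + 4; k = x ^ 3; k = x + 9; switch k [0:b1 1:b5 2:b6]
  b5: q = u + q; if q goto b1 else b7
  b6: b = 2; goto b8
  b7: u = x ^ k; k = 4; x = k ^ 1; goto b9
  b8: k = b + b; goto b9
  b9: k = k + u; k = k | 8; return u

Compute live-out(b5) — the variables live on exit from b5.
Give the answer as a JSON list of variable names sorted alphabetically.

Per-block:
  b0 def {q,u,x} use ∅
  b1 def {b,k,q} use ∅
  b2 def {b} use {b}
  b3 def {k,q,u} use {k}
  b4 def {k,x} use {k}
  b5 def {q} use {q,u}
  b6 def {b} use ∅
  b7 def {k,u,x} use {k,x}
  b8 def {k} use {b}
  b9 def {k} use {k,u}

Live sets:
  live b0: ∅→{u,x}
  live b1: {u,x}→{b,k,q,u,x}
  live b2: {b,k,u,x}→{b,k,u,x}
  live b3: {k,x}→{k,q,u,x}
  live b4: {k,q,u}→{k,q,u,x}
  live b5: {k,q,u,x}→{k,u,x}
  live b6: {u}→{b,u}
  live b7: {k,x}→{k,u}
  live b8: {b,u}→{k,u}
  live b9: {k,u}→∅

live-out(b5) = ["k", "u", "x"]

Answer: ["k", "u", "x"]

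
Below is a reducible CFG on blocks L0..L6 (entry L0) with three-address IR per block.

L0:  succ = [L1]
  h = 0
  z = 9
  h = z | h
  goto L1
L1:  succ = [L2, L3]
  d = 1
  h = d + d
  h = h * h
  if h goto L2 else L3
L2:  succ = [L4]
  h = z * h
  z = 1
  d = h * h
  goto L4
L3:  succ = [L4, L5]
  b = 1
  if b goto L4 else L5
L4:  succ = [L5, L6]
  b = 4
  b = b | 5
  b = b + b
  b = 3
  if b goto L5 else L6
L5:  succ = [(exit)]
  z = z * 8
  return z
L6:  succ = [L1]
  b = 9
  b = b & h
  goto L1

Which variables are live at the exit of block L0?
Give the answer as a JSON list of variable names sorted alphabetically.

Answer: ["z"]

Working:
Per-block:
  L0: def={h,z} ue=∅
  L1: def={d,h} ue=∅
  L2: def={d,h,z} ue={h,z}
  L3: def={b} ue=∅
  L4: def={b} ue=∅
  L5: def={z} ue={z}
  L6: def={b} ue={h}

Liveness:
  live L0: ∅→{z}
  live L1: {z}→{h,z}
  live L2: {h,z}→{h,z}
  live L3: {h,z}→{h,z}
  live L4: {h,z}→{h,z}
  live L5: {z}→∅
  live L6: {h,z}→{z}

live-out(L0) = ["z"]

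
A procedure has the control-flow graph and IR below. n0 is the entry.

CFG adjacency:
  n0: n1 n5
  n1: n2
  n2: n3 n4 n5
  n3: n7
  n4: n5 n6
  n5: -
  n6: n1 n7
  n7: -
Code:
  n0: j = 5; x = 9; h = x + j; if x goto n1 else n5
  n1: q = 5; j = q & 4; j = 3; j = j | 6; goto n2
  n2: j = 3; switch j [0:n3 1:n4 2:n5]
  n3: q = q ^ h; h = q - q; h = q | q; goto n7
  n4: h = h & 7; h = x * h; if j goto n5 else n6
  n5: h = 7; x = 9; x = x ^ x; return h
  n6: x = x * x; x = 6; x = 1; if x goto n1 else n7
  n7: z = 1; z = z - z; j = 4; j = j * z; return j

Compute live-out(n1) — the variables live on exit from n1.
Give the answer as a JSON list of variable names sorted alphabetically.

def/use:
  n0 def {h,j,x} use ∅
  n1 def {j,q} use ∅
  n2 def {j} use ∅
  n3 def {h,q} use {h,q}
  n4 def {h} use {h,j,x}
  n5 def {h,x} use ∅
  n6 def {x} use {x}
  n7 def {j,z} use ∅

Live sets:
  live n0: ∅→{h,x}
  live n1: {h,x}→{h,q,x}
  live n2: {h,q,x}→{h,j,q,x}
  live n3: {h,q}→∅
  live n4: {h,j,x}→{h,x}
  live n5: ∅→∅
  live n6: {h,x}→{h,x}
  live n7: ∅→∅

live-out(n1) = ["h", "q", "x"]

Answer: ["h", "q", "x"]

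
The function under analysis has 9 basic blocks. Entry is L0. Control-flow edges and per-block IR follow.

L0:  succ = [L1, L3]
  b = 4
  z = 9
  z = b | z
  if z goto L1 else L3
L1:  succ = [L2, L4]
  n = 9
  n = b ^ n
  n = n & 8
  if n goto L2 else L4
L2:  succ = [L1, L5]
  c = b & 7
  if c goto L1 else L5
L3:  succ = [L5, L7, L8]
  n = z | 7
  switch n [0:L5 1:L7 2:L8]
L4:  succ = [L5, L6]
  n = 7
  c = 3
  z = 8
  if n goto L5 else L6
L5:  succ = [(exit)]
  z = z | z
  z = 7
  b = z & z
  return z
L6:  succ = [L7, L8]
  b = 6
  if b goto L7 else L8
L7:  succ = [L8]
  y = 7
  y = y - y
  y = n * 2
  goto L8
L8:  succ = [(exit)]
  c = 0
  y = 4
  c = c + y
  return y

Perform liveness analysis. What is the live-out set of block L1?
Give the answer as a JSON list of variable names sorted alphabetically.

Answer: ["b", "z"]

Analysis:
Block summaries:
  L0 def {b,z} use ∅
  L1 def {n} use {b}
  L2 def {c} use {b}
  L3 def {n} use {z}
  L4 def {c,n,z} use ∅
  L5 def {b,z} use {z}
  L6 def {b} use ∅
  L7 def {y} use {n}
  L8 def {c,y} use ∅

Backward fixpoint:
  L0: in=∅ out={b,z}
  L1: in={b,z} out={b,z}
  L2: in={b,z} out={b,z}
  L3: in={z} out={n,z}
  L4: in=∅ out={n,z}
  L5: in={z} out=∅
  L6: in={n} out={n}
  L7: in={n} out=∅
  L8: in=∅ out=∅

live-out(L1) = ["b", "z"]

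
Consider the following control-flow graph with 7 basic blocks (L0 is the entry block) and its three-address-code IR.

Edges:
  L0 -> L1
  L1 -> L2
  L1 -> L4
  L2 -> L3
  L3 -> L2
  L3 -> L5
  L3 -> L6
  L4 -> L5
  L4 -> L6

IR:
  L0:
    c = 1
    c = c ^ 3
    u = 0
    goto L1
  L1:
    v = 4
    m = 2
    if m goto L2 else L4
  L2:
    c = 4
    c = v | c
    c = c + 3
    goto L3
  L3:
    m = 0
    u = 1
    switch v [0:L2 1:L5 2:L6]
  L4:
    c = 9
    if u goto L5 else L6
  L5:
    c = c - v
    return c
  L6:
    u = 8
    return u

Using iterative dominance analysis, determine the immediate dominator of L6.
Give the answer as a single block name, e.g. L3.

idom tree: L1←L0 L2←L1 L3←L2 L4←L1 L5←L1 L6←L1
Dom∩ at merges:
  L2: preds {L1,L3}: {L0,L1} ∩ {L0,L1,L2,L3} = {L0,L1}; idom=L1
  L5: preds {L3,L4}: {L0,L1,L2,L3} ∩ {L0,L1,L4} = {L0,L1}; idom=L1
  L6: preds {L3,L4}: {L0,L1,L2,L3} ∩ {L0,L1,L4} = {L0,L1}; idom=L1

idom(L6) = L1

Answer: L1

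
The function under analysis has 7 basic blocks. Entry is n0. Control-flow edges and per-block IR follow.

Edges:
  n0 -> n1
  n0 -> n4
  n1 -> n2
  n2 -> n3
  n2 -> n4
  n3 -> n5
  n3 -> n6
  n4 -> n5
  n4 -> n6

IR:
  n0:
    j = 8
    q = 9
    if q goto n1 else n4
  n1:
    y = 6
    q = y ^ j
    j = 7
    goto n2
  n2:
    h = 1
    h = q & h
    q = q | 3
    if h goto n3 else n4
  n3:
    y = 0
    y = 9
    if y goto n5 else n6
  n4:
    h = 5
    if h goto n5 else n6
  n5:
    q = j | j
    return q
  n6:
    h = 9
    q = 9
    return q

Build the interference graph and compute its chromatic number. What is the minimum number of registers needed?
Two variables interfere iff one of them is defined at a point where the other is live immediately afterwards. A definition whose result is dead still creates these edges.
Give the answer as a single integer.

Answer: 3

Working:
Block summaries:
  n0: def={j,q} ue=∅
  n1: def={j,q,y} ue={j}
  n2: def={h,q} ue={q}
  n3: def={y} ue=∅
  n4: def={h} ue=∅
  n5: def={q} ue={j}
  n6: def={h,q} ue=∅

Liveness:
  n0 li=∅ lo={j}
  n1 li={j} lo={j,q}
  n2 li={j,q} lo={j}
  n3 li={j} lo={j}
  n4 li={j} lo={j}
  n5 li={j} lo=∅
  n6 li=∅ lo=∅

Conflict graph:
  h: {j,q}
  j: {h,q,y}
  q: {h,j}
  y: {j}

Chromatic number:
  {h,j,q} pairwise interfere (3-clique) ⇒ χ ≥ 3
  assign h→r1 j→r0 q→r2 y→r1 — no edge inside a register ⇒ χ ≤ 3
  χ = 3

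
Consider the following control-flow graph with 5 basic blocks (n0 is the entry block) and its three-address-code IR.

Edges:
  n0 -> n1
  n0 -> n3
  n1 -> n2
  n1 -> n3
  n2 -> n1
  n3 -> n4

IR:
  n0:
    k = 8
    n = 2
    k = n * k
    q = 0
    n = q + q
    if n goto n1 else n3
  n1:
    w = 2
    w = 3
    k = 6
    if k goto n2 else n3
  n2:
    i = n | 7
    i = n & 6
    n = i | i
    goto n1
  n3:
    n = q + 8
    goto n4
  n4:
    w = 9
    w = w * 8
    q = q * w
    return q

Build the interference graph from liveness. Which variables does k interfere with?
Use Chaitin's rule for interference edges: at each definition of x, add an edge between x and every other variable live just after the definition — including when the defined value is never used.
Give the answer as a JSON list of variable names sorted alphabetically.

Answer: ["n", "q"]

Analysis:
def/use:
  n0 def {k,n,q} use ∅
  n1 def {k,w} use ∅
  n2 def {i,n} use {n}
  n3 def {n} use {q}
  n4 def {q,w} use {q}

Liveness:
  n0: in=∅ out={n,q}
  n1: in={n,q} out={n,q}
  n2: in={n,q} out={n,q}
  n3: in={q} out={q}
  n4: in={q} out=∅

Conflict graph:
  i: {n,q}
  k: {n,q}
  n: {i,k,q,w}
  q: {i,k,n,w}
  w: {n,q}

N(k) = ["n", "q"]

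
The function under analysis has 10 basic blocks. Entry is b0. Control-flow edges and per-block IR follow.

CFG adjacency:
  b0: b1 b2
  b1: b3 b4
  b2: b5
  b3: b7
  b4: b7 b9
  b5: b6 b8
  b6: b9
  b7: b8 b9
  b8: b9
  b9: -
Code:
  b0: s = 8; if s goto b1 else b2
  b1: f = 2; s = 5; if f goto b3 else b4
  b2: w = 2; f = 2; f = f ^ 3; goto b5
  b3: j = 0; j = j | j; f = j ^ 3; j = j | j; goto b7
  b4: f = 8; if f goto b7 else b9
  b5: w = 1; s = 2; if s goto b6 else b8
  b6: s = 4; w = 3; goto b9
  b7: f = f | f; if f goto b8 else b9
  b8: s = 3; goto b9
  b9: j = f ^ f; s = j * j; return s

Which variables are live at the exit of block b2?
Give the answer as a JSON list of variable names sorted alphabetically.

Answer: ["f"]

Derivation:
def/use:
  b0 def {s} use ∅
  b1 def {f,s} use ∅
  b2 def {f,w} use ∅
  b3 def {f,j} use ∅
  b4 def {f} use ∅
  b5 def {s,w} use ∅
  b6 def {s,w} use ∅
  b7 def {f} use {f}
  b8 def {s} use ∅
  b9 def {j,s} use {f}

Live sets:
  live b0: ∅→∅
  live b1: ∅→∅
  live b2: ∅→{f}
  live b3: ∅→{f}
  live b4: ∅→{f}
  live b5: {f}→{f}
  live b6: {f}→{f}
  live b7: {f}→{f}
  live b8: {f}→{f}
  live b9: {f}→∅

live-out(b2) = ["f"]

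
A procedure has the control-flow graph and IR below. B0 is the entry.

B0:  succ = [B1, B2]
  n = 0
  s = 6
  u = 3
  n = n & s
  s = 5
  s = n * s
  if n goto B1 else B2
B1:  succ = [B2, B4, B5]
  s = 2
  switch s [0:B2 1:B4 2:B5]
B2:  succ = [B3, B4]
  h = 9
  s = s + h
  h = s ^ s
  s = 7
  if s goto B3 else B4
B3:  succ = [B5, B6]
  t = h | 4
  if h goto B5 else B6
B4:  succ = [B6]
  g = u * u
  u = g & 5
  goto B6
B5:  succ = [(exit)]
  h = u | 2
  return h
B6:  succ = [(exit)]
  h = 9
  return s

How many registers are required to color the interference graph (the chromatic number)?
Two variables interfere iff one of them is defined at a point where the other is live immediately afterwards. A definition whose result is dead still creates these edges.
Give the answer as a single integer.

Per-block:
  B0 def {n,s,u} use ∅
  B1 def {s} use ∅
  B2 def {h,s} use {s}
  B3 def {t} use {h}
  B4 def {g,u} use {u}
  B5 def {h} use {u}
  B6 def {h} use {s}

Live sets:
  live B0: ∅→{s,u}
  live B1: {u}→{s,u}
  live B2: {s,u}→{h,s,u}
  live B3: {h,s,u}→{s,u}
  live B4: {s,u}→{s}
  live B5: {u}→∅
  live B6: {s}→∅

Interfere edges:
  g↔{s}
  h↔{s,t,u}
  n↔{s,u}
  s↔{g,h,n,t,u}
  t↔{h,s,u}
  u↔{h,n,s,t}

Colouring:
  lower bound: {h,s,t,u} mutually conflict ⇒ χ ≥ 4
  assign g→r1 h→r2 n→r2 s→r0 t→r3 u→r1 — no edge inside a register ⇒ χ ≤ 4
  χ = 4

Answer: 4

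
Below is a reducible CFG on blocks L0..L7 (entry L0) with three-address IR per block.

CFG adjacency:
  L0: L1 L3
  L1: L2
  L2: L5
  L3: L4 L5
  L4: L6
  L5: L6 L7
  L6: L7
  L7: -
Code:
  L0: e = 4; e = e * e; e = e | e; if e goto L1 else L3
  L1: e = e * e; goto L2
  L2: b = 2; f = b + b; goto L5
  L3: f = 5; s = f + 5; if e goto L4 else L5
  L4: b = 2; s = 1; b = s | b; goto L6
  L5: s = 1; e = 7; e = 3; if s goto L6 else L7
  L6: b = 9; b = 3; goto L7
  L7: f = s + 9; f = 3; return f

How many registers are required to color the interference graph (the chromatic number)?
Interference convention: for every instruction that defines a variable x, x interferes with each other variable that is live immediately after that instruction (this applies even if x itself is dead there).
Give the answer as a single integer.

Answer: 2

Working:
Per-block:
  L0: {e} / ∅
  L1: {e} / {e}
  L2: {b,f} / ∅
  L3: {f,s} / {e}
  L4: {b,s} / ∅
  L5: {e,s} / ∅
  L6: {b} / ∅
  L7: {f} / {s}

Liveness:
  L0: in=∅ out={e}
  L1: in={e} out=∅
  L2: in=∅ out=∅
  L3: in={e} out=∅
  L4: in=∅ out={s}
  L5: in=∅ out={s}
  L6: in={s} out={s}
  L7: in={s} out=∅

Interfere edges:
  b↔{s}
  e↔{f,s}
  f↔{e}
  s↔{b,e}

Chromatic number:
  {b,s} pairwise interfere (2-clique) ⇒ χ ≥ 2
  assign b→r0 e→r0 f→r1 s→r1 — no edge inside a register ⇒ χ ≤ 2
  χ = 2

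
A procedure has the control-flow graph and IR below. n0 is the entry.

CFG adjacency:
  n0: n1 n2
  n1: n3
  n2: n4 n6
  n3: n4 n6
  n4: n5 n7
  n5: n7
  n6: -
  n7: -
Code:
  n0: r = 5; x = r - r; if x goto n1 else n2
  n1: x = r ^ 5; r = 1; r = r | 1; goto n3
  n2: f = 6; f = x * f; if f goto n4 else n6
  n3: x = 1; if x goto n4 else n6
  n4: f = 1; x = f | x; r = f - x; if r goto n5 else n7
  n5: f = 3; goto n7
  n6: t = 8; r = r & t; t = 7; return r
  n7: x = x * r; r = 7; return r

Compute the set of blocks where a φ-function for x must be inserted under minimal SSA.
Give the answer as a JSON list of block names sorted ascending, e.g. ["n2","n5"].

idom tree: n1←n0 n2←n0 n3←n1 n4←n0 n5←n4 n6←n0 n7←n4
Dom at joins:
  n4: preds {n2,n3}: {n0,n2} ∩ {n0,n1,n3} = {n0}; idom=n0
  n6: preds {n2,n3}: {n0,n2} ∩ {n0,n1,n3} = {n0}; idom=n0
  n7: preds {n4,n5}: {n0,n4} ∩ {n0,n4,n5} = {n0,n4}; idom=n4

DF derivation:
  join n4 pred n2: n2 stop@n0
  join n4 pred n3: n3→n1 stop@n0
  join n6 pred n2: n2 stop@n0
  join n6 pred n3: n3→n1 stop@n0
  join n7 pred n4: · stop@n4
  join n7 pred n5: n5 stop@n4
  n0 → ∅
  n1 → {n4,n6}
  n2 → {n4,n6}
  n3 → {n4,n6}
  n4 → ∅
  n5 → {n7}
  n6 → ∅
  n7 → ∅

φ for x: defs {n0,n1,n3,n4,n7}
  DF⁺ = {n4,n6}

Answer: ["n4", "n6"]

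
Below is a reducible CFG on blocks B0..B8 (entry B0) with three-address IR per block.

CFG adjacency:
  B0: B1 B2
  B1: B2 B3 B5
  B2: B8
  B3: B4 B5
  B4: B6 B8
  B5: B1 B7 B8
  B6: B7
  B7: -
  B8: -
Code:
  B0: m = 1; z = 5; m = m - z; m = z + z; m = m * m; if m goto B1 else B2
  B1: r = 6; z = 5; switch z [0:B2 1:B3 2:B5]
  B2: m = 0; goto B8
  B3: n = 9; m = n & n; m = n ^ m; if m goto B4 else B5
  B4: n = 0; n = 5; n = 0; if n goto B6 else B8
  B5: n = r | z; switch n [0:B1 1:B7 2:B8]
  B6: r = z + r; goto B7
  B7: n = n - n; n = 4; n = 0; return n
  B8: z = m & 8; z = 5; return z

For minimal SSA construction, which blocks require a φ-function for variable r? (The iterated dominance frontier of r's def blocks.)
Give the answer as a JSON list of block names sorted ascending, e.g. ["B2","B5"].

Answer: ["B1", "B2", "B7", "B8"]

Working:
idom tree: B1←B0 B2←B0 B3←B1 B4←B3 B5←B1 B6←B4 B7←B1 B8←B0
Join-block Dom:
  B1: preds {B0,B5}: {B0} ∩ {B0,B1,B5} = {B0}; idom=B0
  B2: preds {B0,B1}: {B0} ∩ {B0,B1} = {B0}; idom=B0
  B5: preds {B1,B3}: {B0,B1} ∩ {B0,B1,B3} = {B0,B1}; idom=B1
  B7: preds {B5,B6}: {B0,B1,B5} ∩ {B0,B1,B3,B4,B6} = {B0,B1}; idom=B1
  B8: preds {B2,B4,B5}: {B0,B2} ∩ {B0,B1,B3,B4} ∩ {B0,B1,B5} = {B0}; idom=B0

Frontier:
  join B1 pred B0: · stop@B0
  join B1 pred B5: B5→B1 stop@B0
  join B2 pred B0: · stop@B0
  join B2 pred B1: B1 stop@B0
  join B5 pred B1: · stop@B1
  join B5 pred B3: B3 stop@B1
  join B7 pred B5: B5 stop@B1
  join B7 pred B6: B6→B4→B3 stop@B1
  join B8 pred B2: B2 stop@B0
  join B8 pred B4: B4→B3→B1 stop@B0
  join B8 pred B5: B5→B1 stop@B0
  DF(B0)=∅
  DF(B1)={B1,B2,B8}
  DF(B2)={B8}
  DF(B3)={B5,B7,B8}
  DF(B4)={B7,B8}
  DF(B5)={B1,B7,B8}
  DF(B6)={B7}
  DF(B7)=∅
  DF(B8)=∅

φ for r: defs {B1,B6}
  DF⁺ = {B1,B2,B7,B8}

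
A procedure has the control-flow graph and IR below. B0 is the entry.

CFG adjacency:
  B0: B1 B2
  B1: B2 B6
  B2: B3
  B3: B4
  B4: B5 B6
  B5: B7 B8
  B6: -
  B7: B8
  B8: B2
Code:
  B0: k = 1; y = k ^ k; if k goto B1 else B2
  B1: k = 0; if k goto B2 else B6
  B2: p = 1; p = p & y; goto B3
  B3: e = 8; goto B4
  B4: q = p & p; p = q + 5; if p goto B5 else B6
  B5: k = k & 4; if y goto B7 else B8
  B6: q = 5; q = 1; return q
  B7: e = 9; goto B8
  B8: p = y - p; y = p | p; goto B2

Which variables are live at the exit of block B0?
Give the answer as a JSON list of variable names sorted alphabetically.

Answer: ["k", "y"]

Analysis:
def/use:
  B0 def {k,y} use ∅
  B1 def {k} use ∅
  B2 def {p} use {y}
  B3 def {e} use ∅
  B4 def {p,q} use {p}
  B5 def {k} use {k,y}
  B6 def {q} use ∅
  B7 def {e} use ∅
  B8 def {p,y} use {p,y}

Live sets:
  live B0: ∅→{k,y}
  live B1: {y}→{k,y}
  live B2: {k,y}→{k,p,y}
  live B3: {k,p,y}→{k,p,y}
  live B4: {k,p,y}→{k,p,y}
  live B5: {k,p,y}→{k,p,y}
  live B6: ∅→∅
  live B7: {k,p,y}→{k,p,y}
  live B8: {k,p,y}→{k,y}

live-out(B0) = ["k", "y"]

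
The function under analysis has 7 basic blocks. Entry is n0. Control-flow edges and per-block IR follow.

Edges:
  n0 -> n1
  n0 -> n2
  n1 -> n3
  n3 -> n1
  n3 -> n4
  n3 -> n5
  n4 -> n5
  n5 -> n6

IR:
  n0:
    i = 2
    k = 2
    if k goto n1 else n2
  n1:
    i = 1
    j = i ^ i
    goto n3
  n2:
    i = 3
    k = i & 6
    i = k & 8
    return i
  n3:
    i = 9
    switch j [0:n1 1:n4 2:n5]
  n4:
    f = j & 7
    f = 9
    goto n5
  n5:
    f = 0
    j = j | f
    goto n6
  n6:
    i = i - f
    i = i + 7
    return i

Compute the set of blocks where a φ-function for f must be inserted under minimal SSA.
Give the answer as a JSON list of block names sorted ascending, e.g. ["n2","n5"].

idom tree: n1←n0 n2←n0 n3←n1 n4←n3 n5←n3 n6←n5
Dom∩ at merges:
  n1: preds {n0,n3}: {n0} ∩ {n0,n1,n3} = {n0}; idom=n0
  n5: preds {n3,n4}: {n0,n1,n3} ∩ {n0,n1,n3,n4} = {n0,n1,n3}; idom=n3

DF walk-up:
  n1←n0: walk · to n0
  n1←n3: walk n3→n1 to n0
  n5←n3: walk · to n3
  n5←n4: walk n4 to n3
  n0 → ∅
  n1 → {n1}
  n2 → ∅
  n3 → {n1}
  n4 → {n5}
  n5 → ∅
  n6 → ∅

φ for f: defs {n4,n5}
  DF⁺ = {n5}

Answer: ["n5"]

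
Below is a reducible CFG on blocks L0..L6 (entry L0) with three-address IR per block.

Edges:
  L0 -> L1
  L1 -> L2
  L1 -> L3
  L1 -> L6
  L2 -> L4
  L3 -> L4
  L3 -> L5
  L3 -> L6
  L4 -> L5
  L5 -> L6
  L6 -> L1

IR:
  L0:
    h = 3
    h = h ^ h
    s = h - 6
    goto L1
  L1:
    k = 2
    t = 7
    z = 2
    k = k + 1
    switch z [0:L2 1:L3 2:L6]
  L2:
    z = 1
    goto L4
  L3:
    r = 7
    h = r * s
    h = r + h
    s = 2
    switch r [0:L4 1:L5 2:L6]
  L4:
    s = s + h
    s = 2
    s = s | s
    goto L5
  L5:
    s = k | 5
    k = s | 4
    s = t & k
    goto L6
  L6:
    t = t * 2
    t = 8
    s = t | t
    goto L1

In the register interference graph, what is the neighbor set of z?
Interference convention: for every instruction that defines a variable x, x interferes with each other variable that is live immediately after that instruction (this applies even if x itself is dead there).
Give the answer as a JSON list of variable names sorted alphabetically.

def/use:
  L0: def={h,s} ue=∅
  L1: def={k,t,z} ue=∅
  L2: def={z} ue=∅
  L3: def={h,r,s} ue={s}
  L4: def={s} ue={h,s}
  L5: def={k,s} ue={k,t}
  L6: def={s,t} ue={t}

Liveness:
  L0 li=∅ lo={h,s}
  L1 li={h,s} lo={h,k,s,t}
  L2 li={h,k,s,t} lo={h,k,s,t}
  L3 li={k,s,t} lo={h,k,s,t}
  L4 li={h,k,s,t} lo={h,k,t}
  L5 li={h,k,t} lo={h,t}
  L6 li={h,t} lo={h,s}

Conflict graph:
  h: {k,r,s,t,z}
  k: {h,r,s,t,z}
  r: {h,k,s,t}
  s: {h,k,r,t,z}
  t: {h,k,r,s,z}
  z: {h,k,s,t}

N(z) = ["h", "k", "s", "t"]

Answer: ["h", "k", "s", "t"]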